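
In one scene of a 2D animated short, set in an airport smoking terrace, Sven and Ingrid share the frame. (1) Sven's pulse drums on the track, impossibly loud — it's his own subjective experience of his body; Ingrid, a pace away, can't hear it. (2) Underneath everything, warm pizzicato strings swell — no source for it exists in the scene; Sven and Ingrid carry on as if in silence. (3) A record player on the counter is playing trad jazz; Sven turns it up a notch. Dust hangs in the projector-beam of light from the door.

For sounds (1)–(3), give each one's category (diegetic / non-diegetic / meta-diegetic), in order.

meta-diegetic, non-diegetic, diegetic

(1) a subjective body sound — Sven's private perception, inaudible to Ingrid → meta-diegetic.
(2) is non-diegetic: score with no on-screen or off-screen source; it exists for the audience alone.
(3) the music comes from an on-screen device that Sven responds to → diegetic.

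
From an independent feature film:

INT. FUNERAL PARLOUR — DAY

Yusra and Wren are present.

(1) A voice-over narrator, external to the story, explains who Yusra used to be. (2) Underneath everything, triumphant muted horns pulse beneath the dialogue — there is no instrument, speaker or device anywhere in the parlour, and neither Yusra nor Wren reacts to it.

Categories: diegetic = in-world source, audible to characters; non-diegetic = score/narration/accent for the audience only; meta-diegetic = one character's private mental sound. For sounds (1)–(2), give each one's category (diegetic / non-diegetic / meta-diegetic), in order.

(1) external voice-over — not a character, not heard by anyone in the scene → non-diegetic.
(2) it has no source in the story world and no character can hear it — it's underscore → non-diegetic.

non-diegetic, non-diegetic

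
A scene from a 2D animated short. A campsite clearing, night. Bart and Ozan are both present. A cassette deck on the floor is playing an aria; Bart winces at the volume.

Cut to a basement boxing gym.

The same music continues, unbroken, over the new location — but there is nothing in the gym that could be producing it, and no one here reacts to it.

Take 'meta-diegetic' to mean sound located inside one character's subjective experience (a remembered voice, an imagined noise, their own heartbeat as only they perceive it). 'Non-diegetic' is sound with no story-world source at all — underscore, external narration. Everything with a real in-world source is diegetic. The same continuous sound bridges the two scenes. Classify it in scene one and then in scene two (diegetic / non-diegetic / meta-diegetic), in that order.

diegetic, non-diegetic

Scene one: a cassette deck is an on-screen source and Bart reacts to it → diegetic.
Scene two: there is no source in the gym and no one hears it — it's now underscore → non-diegetic.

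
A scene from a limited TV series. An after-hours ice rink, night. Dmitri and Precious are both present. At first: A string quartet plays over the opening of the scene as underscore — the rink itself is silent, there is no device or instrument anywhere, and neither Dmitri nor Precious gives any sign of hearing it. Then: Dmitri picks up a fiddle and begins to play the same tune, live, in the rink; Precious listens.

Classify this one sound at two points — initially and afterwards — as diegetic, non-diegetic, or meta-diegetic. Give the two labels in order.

Initially: no in-world source exists and no character can hear it — underscore → non-diegetic.
Afterwards: a fiddle is now a real source in the story world and the characters hear it → diegetic.

non-diegetic, diegetic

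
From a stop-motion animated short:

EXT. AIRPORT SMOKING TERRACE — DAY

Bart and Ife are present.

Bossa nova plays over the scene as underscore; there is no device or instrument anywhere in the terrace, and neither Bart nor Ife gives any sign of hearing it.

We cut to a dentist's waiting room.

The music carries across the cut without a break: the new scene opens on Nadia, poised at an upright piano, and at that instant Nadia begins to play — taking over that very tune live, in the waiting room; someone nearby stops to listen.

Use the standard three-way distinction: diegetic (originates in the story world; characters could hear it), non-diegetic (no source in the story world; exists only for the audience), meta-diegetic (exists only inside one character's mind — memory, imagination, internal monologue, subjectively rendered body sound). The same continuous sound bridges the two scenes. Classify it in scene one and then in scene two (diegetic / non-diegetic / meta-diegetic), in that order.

non-diegetic, diegetic

Scene one: there's no in-world source anywhere and no character hears it — underscore for the audience only → non-diegetic.
Scene two: from the moment Nadia starts playing, the tune is being performed on an upright piano inside the story world and another character hears it → diegetic.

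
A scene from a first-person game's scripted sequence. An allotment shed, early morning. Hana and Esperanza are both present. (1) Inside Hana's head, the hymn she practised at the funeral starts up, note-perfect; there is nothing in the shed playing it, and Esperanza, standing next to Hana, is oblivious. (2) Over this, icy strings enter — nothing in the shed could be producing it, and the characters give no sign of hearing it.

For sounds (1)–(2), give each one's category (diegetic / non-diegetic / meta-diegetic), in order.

meta-diegetic, non-diegetic

Sound (1): the music is a memory playing inside Hana's mind alone; no real-world source, Esperanza can't hear it, so meta-diegetic.
Sound (2): it has no source in the story world and no character can hear it — it's underscore, so non-diegetic.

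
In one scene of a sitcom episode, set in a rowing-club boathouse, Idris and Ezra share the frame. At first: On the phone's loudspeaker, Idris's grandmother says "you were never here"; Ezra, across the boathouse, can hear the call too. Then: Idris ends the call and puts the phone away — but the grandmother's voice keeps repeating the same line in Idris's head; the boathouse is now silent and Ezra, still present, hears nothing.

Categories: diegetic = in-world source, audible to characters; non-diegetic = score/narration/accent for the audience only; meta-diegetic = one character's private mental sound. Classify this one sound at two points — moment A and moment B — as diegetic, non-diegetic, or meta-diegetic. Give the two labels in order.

diegetic, meta-diegetic

Moment A: the loudspeaker is an in-world source; both Idris and Ezra hear the call → diegetic.
Moment B: with the phone off, the voice continues only as Idris's private mental replay — Ezra can't hear it → meta-diegetic.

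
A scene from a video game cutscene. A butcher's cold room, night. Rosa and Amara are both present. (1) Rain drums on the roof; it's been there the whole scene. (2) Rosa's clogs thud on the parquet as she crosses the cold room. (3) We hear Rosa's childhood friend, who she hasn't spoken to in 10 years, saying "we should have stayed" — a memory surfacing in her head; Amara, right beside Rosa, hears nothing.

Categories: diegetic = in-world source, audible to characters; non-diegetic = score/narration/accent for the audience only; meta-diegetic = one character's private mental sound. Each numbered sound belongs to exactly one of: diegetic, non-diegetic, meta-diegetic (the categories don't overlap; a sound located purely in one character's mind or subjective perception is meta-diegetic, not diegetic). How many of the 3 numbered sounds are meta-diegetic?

1

(1) is diegetic: it's the actual ambient sound of the location.
Sound (2): a character's body making contact with the set — an in-world sound, so diegetic.
Sound (3): the voice is a memory playing only inside Rosa's mind; Amara can't hear it, so meta-diegetic.
So 1 of the 3 is meta-diegetic: (3).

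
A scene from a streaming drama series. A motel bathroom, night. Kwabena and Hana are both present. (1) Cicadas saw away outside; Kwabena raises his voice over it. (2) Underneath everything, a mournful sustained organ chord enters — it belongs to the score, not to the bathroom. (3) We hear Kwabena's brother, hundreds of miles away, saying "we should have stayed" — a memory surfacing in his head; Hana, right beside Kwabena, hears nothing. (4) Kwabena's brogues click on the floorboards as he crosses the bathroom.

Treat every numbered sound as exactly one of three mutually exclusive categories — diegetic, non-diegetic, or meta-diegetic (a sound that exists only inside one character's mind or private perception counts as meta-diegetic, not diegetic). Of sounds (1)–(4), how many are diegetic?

2

(1) is diegetic: ambient/room sound belonging to the story's physical space.
(2) is non-diegetic: nothing in the bathroom produces it and the characters don't hear it — pure soundtrack.
Sound (3): it's Kwabena's recollection rendered as sound; the other character can't hear it, so meta-diegetic.
Sound (4): it's the physical sound of Kwabena moving in the space, so diegetic.
So 2 of the 4 are diegetic: (1), (4).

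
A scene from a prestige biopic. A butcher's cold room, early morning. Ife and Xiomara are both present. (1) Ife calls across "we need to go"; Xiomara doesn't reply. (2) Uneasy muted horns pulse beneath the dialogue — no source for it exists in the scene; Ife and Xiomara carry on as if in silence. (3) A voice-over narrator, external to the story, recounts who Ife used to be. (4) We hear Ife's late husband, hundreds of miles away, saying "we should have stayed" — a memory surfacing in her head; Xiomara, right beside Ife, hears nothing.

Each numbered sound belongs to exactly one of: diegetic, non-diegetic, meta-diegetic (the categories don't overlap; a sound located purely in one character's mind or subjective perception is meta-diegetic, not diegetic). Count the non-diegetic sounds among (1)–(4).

2

(1) is diegetic: spoken by a character present in the story world.
(2) is non-diegetic: score with no on-screen or off-screen source; it exists for the audience alone.
Sound (3): the narrator exists outside the story world, addressing only the audience, so non-diegetic.
(4) a remembered line, private to Ife — not present in the room, not audible to Xiomara → meta-diegetic.
So 2 of the 4 are non-diegetic: (2), (3).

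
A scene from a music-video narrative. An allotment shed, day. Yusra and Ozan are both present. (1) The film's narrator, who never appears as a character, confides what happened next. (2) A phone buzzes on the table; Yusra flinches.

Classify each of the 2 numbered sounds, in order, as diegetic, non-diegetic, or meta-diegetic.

Sound (1): external voice-over — not a character, not heard by anyone in the scene, so non-diegetic.
Sound (2): the sound comes from a phone physically present in the location, so diegetic.

non-diegetic, diegetic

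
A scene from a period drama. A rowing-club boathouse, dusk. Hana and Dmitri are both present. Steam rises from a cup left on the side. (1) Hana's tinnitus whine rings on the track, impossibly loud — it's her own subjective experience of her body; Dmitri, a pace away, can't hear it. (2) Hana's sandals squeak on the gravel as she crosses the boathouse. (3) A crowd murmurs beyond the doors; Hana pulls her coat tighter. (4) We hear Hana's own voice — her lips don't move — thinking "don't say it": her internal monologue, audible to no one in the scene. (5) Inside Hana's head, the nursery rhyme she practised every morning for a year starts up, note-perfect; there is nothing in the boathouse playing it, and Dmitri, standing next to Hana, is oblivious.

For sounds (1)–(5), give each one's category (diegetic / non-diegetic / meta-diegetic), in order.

meta-diegetic, diegetic, diegetic, meta-diegetic, meta-diegetic

Sound (1): a subjective body sound — Hana's private perception, inaudible to Dmitri, so meta-diegetic.
(2) is diegetic: a character's body making contact with the set — an in-world sound.
(3) a crowd is part of the location's real environment → diegetic.
(4) it's Hana's unspoken thought, heard only by the audience via her subjectivity → meta-diegetic.
(5) is meta-diegetic: it lives in Hana's subjectivity, not in the boathouse.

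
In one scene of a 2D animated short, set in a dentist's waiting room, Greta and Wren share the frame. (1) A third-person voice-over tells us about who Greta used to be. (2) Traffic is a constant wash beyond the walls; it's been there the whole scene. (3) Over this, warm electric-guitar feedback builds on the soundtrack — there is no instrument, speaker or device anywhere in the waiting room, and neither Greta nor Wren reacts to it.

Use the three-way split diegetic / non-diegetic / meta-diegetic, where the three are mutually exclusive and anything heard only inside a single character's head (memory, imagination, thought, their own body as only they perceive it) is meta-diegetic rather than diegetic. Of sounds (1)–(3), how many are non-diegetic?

Sound (1): commentary laid over the scene from outside the fiction, so non-diegetic.
(2) traffic is part of the location's real environment → diegetic.
(3) is non-diegetic: nothing in the waiting room produces it and the characters don't hear it — pure soundtrack.
So 2 of the 3 are non-diegetic: (1), (3).

2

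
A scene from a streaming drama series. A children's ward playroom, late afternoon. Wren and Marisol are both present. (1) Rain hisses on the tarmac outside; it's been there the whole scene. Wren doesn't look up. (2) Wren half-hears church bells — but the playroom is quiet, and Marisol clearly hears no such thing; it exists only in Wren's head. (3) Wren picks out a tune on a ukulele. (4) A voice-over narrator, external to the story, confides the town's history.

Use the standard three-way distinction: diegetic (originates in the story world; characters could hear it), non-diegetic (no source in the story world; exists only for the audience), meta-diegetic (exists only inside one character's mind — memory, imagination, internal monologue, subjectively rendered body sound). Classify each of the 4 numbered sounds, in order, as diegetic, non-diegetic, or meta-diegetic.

diegetic, meta-diegetic, diegetic, non-diegetic

(1) ambient/room sound belonging to the story's physical space → diegetic.
(2) is meta-diegetic: Wren alone 'hears' it — an imagined sound, not present in the space.
Sound (3): Wren is producing the music live, in the story world, so diegetic.
(4) external voice-over — not a character, not heard by anyone in the scene → non-diegetic.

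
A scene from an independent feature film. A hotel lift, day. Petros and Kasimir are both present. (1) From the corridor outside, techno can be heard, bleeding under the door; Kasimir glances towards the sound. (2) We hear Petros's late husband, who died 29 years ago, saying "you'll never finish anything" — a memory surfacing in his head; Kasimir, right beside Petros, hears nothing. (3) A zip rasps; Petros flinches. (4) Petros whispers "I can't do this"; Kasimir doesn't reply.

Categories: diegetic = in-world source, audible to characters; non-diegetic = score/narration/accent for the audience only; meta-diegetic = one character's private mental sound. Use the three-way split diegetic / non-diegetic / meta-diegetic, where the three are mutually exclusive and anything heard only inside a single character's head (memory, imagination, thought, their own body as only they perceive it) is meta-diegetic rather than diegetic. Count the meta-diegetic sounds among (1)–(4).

(1) the music has an off-screen but real-world source and a character hears it → diegetic.
Sound (2): a remembered line, private to Petros — not present in the room, not audible to Kasimir, so meta-diegetic.
Sound (3): the sound comes from a zip physically present in the location, so diegetic.
(4) is diegetic: spoken by a character present in the story world.
So 1 of the 4 is meta-diegetic: (2).

1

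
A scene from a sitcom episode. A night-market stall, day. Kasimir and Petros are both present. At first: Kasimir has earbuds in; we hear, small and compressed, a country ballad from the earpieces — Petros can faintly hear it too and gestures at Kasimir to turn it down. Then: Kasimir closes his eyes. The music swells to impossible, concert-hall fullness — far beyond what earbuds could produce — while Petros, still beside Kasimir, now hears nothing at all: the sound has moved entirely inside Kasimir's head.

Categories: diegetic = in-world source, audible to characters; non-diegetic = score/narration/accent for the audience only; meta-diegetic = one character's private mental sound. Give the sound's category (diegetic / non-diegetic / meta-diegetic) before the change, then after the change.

diegetic, meta-diegetic

Before the change: the earbuds are a physical source both characters can hear → diegetic.
After the change: the music now exists only as Kasimir's subjective experience; Petros can no longer hear it → meta-diegetic.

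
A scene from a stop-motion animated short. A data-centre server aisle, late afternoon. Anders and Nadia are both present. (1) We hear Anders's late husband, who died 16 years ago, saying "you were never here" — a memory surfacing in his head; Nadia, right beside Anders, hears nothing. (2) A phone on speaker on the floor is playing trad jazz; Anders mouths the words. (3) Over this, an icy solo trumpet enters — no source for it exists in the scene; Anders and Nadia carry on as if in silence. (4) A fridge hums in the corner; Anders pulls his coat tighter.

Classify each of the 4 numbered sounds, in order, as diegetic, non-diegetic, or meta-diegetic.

(1) a remembered line, private to Anders — not present in the room, not audible to Nadia → meta-diegetic.
(2) source music from a phone on speaker, which exists in the story world → diegetic.
(3) score with no on-screen or off-screen source; it exists for the audience alone → non-diegetic.
(4) is diegetic: it's the actual ambient sound of the location.

meta-diegetic, diegetic, non-diegetic, diegetic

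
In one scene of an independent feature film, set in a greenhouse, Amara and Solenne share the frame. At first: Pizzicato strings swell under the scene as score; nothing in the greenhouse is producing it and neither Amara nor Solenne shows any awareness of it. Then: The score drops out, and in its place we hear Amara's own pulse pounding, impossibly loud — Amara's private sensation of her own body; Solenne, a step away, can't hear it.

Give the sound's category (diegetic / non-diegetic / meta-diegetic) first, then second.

non-diegetic, meta-diegetic

First: underscore with no in-world source, inaudible to the characters → non-diegetic.
Second: the body sound is Amara's subjective perception alone — Solenne can't hear it → meta-diegetic.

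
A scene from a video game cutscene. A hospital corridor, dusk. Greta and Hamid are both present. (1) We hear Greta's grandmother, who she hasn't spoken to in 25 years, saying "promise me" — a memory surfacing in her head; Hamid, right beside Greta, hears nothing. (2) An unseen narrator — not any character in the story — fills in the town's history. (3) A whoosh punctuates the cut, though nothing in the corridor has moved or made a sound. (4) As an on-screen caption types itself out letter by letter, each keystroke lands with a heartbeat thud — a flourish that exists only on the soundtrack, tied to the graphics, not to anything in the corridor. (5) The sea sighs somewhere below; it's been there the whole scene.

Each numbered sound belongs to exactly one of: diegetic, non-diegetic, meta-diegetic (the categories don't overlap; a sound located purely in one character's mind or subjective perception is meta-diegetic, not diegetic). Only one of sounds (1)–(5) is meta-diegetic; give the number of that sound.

1

Sound (1): it's Greta's recollection rendered as sound; the other character can't hear it, so meta-diegetic.
(2) is non-diegetic: the narrator exists outside the story world, addressing only the audience.
Sound (3): an editorial stinger — it belongs to the cut, not the story world, so non-diegetic.
(4) is non-diegetic: the caption isn't part of the story world, so neither is the sound tied to it.
(5) ambient/room sound belonging to the story's physical space → diegetic.
Only (1) is meta-diegetic.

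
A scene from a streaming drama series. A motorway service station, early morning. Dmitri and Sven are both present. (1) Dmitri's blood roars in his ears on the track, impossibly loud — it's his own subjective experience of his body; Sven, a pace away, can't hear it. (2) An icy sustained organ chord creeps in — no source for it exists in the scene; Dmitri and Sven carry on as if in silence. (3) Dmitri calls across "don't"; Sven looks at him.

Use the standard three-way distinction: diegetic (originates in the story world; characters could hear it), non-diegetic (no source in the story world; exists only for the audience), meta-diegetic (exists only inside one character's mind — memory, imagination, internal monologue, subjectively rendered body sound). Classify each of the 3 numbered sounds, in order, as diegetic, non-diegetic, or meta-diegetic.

meta-diegetic, non-diegetic, diegetic

(1) is meta-diegetic: it's Dmitri's internal bodily sensation rendered as sound; only Dmitri 'hears' it.
(2) is non-diegetic: score with no on-screen or off-screen source; it exists for the audience alone.
Sound (3): on-screen dialogue — Dmitri speaks and Sven is there to hear, so diegetic.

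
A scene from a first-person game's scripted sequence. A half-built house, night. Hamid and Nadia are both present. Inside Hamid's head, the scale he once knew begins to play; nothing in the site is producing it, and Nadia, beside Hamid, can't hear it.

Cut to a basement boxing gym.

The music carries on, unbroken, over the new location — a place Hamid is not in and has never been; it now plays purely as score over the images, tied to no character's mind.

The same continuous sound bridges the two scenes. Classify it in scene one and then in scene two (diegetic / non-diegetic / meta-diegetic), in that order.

meta-diegetic, non-diegetic

Scene one: the music exists only inside Hamid's mind; Nadia can't hear it → meta-diegetic.
Scene two: it's detached from Hamid entirely and plays over unrelated images with no in-world source — conventional underscore → non-diegetic.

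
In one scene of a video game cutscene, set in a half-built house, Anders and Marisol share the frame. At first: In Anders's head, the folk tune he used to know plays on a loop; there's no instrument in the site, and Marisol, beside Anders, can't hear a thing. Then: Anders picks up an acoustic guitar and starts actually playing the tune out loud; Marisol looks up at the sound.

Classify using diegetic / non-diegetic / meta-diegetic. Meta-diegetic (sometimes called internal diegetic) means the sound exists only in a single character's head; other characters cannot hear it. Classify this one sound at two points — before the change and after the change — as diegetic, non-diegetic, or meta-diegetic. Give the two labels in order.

meta-diegetic, diegetic

Before the change: the tune exists only as Anders's private memory; Marisol can't hear it → meta-diegetic.
After the change: Anders is now producing it live on an acoustic guitar, in the room, and Marisol hears it → diegetic.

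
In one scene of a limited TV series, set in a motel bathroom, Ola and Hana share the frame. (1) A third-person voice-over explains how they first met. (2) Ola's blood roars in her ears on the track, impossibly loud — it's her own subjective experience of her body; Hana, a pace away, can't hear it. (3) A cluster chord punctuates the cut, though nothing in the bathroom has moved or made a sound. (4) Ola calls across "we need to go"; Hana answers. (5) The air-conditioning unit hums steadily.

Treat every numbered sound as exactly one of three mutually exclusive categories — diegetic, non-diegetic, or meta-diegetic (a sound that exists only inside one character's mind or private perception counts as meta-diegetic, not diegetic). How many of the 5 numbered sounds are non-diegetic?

(1) commentary laid over the scene from outside the fiction → non-diegetic.
(2) a subjective body sound — Ola's private perception, inaudible to Hana → meta-diegetic.
(3) it's a sound-design accent with no in-world source; no one in the scene can hear it → non-diegetic.
(4) is diegetic: Ola is a character speaking aloud in the scene.
(5) is diegetic: ambient/room sound belonging to the story's physical space.
Non-diegetic: (1), (3) — that's 2.

2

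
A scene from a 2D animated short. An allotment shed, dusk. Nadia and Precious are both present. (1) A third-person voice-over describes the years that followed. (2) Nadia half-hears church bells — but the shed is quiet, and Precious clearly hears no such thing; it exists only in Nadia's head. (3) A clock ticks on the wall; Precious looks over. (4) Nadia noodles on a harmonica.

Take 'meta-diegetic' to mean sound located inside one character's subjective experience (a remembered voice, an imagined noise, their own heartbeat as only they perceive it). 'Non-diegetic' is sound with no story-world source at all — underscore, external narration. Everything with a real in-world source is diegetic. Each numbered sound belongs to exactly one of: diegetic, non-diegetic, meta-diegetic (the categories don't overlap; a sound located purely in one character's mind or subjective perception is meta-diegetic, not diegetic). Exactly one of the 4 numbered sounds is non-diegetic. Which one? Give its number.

(1) is non-diegetic: the narrator exists outside the story world, addressing only the audience.
Sound (2): subjective to Nadia: the shed is silent and Precious hears nothing, so meta-diegetic.
(3) an in-world source (a clock); characters could hear it → diegetic.
(4) is diegetic: the instrument and the performer are both in the scene.
Only (1) is non-diegetic.

1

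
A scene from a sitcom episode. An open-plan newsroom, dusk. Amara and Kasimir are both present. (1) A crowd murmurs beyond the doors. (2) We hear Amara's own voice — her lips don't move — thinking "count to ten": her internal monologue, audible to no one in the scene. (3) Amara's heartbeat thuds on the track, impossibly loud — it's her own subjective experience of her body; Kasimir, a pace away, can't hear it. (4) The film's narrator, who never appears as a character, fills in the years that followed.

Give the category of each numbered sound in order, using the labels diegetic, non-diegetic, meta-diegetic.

(1) is diegetic: a crowd is part of the location's real environment.
(2) is meta-diegetic: Amara's thought-voice: a private mental sound no other character can hear.
Sound (3): point-of-audition from inside Amara's body; not a sound in the room, so meta-diegetic.
(4) is non-diegetic: external voice-over — not a character, not heard by anyone in the scene.

diegetic, meta-diegetic, meta-diegetic, non-diegetic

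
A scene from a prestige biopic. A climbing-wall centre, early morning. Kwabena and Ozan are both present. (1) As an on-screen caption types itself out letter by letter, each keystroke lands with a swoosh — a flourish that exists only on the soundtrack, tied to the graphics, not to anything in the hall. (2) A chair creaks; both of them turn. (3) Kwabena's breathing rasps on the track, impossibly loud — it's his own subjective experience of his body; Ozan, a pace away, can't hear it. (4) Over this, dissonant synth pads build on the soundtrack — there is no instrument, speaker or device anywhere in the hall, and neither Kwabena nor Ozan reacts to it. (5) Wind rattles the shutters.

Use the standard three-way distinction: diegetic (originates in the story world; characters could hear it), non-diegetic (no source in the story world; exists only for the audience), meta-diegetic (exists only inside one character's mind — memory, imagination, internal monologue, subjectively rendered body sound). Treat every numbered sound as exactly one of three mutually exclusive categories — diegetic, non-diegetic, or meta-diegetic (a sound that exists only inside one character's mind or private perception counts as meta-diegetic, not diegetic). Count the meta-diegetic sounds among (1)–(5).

Sound (1): it accompanies on-screen graphics, not anything inside the story world, so non-diegetic.
(2) a chair is a real object/event in the scene's world → diegetic.
Sound (3): point-of-audition from inside Kwabena's body; not a sound in the room, so meta-diegetic.
(4) score with no on-screen or off-screen source; it exists for the audience alone → non-diegetic.
Sound (5): wind is part of the location's real environment, so diegetic.
So 1 of the 5 is meta-diegetic: (3).

1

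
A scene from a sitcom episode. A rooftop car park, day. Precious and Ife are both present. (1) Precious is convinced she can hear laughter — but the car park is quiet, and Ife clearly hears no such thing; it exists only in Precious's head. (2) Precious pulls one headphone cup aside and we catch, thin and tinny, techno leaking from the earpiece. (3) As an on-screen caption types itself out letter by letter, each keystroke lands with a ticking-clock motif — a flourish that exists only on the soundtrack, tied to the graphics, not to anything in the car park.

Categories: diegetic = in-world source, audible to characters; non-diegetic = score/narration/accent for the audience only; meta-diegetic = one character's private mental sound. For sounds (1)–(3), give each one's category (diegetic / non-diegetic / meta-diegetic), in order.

Sound (1): Precious alone 'hears' it — an imagined sound, not present in the space, so meta-diegetic.
(2) is diegetic: the headphones are an on-screen source.
Sound (3): it accompanies on-screen graphics, not anything inside the story world, so non-diegetic.

meta-diegetic, diegetic, non-diegetic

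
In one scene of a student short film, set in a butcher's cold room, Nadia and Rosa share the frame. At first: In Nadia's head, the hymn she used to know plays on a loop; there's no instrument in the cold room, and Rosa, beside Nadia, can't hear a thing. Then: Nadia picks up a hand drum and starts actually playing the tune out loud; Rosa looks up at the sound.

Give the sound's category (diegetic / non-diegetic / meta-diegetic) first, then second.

meta-diegetic, diegetic

First: the tune exists only as Nadia's private memory; Rosa can't hear it → meta-diegetic.
Second: Nadia is now producing it live on a hand drum, in the room, and Rosa hears it → diegetic.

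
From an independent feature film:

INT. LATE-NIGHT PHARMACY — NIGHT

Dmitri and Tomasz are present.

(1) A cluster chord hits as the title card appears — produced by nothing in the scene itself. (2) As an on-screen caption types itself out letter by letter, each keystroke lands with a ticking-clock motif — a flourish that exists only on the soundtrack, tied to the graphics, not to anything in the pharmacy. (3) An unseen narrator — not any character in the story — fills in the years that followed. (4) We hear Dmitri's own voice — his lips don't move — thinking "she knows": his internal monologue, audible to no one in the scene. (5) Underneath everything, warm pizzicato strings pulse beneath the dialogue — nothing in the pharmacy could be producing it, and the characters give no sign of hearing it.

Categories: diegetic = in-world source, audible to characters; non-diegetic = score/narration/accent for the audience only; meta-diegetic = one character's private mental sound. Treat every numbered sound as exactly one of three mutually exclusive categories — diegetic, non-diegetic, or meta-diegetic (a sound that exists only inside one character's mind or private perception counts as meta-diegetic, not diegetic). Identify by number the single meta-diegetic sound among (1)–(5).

(1) nothing in the scene produces it; it's an accent added for the audience → non-diegetic.
(2) is non-diegetic: the caption isn't part of the story world, so neither is the sound tied to it.
(3) the narrator exists outside the story world, addressing only the audience → non-diegetic.
(4) it's Dmitri's unspoken thought, heard only by the audience via his subjectivity → meta-diegetic.
(5) is non-diegetic: nothing in the pharmacy produces it and the characters don't hear it — pure soundtrack.
Only (4) is meta-diegetic.

4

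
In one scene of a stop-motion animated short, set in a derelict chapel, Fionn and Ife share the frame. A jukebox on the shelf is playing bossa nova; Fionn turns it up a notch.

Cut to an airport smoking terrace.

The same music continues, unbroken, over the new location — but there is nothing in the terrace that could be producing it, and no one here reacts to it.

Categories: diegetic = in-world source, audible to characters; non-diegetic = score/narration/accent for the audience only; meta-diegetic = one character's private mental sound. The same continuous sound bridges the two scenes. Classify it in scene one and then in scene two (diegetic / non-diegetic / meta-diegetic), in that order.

Scene one: a jukebox is an on-screen source and Fionn reacts to it → diegetic.
Scene two: there is no source in the terrace and no one hears it — it's now underscore → non-diegetic.

diegetic, non-diegetic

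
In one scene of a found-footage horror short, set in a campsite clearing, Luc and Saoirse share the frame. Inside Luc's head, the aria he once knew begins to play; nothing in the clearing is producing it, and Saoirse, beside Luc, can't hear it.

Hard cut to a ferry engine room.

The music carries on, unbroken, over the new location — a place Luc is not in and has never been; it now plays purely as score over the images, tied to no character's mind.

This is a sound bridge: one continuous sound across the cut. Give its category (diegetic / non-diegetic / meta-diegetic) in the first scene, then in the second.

meta-diegetic, non-diegetic

Scene one: the music exists only inside Luc's mind; Saoirse can't hear it → meta-diegetic.
Scene two: it's detached from Luc entirely and plays over unrelated images with no in-world source — conventional underscore → non-diegetic.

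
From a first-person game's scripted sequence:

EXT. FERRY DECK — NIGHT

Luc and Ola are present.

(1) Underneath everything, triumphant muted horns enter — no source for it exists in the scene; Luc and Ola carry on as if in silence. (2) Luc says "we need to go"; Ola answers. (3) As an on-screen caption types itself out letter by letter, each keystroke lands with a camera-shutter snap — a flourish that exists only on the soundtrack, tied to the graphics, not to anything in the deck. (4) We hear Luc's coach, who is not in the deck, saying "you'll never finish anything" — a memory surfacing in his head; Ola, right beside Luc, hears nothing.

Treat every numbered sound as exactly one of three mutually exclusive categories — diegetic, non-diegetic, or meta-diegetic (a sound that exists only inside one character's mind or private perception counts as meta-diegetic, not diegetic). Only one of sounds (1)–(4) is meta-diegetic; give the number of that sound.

4

(1) nothing in the deck produces it and the characters don't hear it — pure soundtrack → non-diegetic.
(2) is diegetic: spoken by a character present in the story world.
Sound (3): sound married to a title/caption — outside the diegesis by definition, so non-diegetic.
(4) the voice is a memory playing only inside Luc's mind; Ola can't hear it → meta-diegetic.
Only (4) is meta-diegetic.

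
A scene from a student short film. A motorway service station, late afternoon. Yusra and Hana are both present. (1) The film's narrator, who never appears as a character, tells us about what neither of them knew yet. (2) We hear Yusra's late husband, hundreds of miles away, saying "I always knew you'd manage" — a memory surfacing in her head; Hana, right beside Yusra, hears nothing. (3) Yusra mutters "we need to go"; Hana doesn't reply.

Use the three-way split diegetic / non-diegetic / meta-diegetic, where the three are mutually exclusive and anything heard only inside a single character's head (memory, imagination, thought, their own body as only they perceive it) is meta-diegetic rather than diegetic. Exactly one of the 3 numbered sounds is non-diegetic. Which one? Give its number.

1

(1) commentary laid over the scene from outside the fiction → non-diegetic.
(2) the voice is a memory playing only inside Yusra's mind; Hana can't hear it → meta-diegetic.
(3) spoken by a character present in the story world → diegetic.
Only (1) is non-diegetic.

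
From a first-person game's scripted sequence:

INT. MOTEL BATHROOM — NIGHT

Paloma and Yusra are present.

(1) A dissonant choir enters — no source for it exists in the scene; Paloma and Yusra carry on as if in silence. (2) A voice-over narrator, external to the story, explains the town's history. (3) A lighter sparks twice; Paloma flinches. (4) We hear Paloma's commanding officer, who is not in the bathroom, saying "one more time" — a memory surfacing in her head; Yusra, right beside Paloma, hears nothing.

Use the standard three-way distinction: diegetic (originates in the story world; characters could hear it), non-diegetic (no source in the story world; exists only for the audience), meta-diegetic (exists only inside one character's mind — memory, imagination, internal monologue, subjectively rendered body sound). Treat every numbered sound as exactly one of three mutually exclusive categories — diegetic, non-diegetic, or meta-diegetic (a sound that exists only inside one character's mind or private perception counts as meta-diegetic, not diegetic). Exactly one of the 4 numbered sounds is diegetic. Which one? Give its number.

3

Sound (1): it has no source in the story world and no character can hear it — it's underscore, so non-diegetic.
(2) is non-diegetic: external voice-over — not a character, not heard by anyone in the scene.
(3) an in-world source (a lighter); characters could hear it → diegetic.
(4) is meta-diegetic: a remembered line, private to Paloma — not present in the room, not audible to Yusra.
Only (3) is diegetic.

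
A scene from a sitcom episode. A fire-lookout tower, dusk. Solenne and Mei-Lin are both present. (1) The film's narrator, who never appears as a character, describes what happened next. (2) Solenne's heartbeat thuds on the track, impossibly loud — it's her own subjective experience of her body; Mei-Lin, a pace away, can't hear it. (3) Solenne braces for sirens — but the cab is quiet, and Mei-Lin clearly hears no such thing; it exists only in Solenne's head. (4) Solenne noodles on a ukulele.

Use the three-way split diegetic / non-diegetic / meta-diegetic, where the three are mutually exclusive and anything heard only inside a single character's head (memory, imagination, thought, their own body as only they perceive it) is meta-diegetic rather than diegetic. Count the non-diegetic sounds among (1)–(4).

1

(1) external voice-over — not a character, not heard by anyone in the scene → non-diegetic.
(2) is meta-diegetic: it's Solenne's internal bodily sensation rendered as sound; only Solenne 'hears' it.
Sound (3): subjective to Solenne: the cab is silent and Mei-Lin hears nothing, so meta-diegetic.
(4) is diegetic: Solenne is producing the music live, in the story world.
Non-diegetic: (1) — that's 1.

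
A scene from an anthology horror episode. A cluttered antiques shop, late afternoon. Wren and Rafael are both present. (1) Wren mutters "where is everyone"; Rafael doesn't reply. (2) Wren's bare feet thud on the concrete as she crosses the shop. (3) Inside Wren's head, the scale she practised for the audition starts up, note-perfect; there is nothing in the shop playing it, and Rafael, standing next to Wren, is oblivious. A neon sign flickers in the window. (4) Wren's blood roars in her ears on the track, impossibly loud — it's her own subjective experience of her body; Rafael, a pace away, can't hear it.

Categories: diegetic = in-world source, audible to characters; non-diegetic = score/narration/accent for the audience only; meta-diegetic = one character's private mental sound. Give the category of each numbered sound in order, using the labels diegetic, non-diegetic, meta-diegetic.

Sound (1): on-screen dialogue — Wren speaks and Rafael is there to hear, so diegetic.
(2) is diegetic: it's the physical sound of Wren moving in the space.
(3) is meta-diegetic: it lives in Wren's subjectivity, not in the shop.
(4) is meta-diegetic: point-of-audition from inside Wren's body; not a sound in the room.

diegetic, diegetic, meta-diegetic, meta-diegetic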